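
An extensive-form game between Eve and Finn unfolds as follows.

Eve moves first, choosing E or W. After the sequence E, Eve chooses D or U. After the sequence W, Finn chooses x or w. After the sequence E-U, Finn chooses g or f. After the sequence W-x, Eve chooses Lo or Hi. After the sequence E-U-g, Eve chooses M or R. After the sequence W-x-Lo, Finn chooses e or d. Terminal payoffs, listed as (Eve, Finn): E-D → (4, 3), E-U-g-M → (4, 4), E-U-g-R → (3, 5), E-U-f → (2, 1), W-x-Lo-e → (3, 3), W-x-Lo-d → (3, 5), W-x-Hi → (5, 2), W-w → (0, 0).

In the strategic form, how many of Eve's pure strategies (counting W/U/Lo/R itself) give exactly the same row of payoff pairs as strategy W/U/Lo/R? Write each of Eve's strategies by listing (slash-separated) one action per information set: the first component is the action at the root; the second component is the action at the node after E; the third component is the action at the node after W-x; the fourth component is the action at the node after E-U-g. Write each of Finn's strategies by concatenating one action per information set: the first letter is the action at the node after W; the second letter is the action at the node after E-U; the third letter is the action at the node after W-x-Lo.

Row for W/U/Lo/R (columns xge, xgd, xfe, xfd, wge, wgd, wfe, wfd): (3,3) (3,5) (3,3) (3,5) (0,0) (0,0) (0,0) (0,0).
Under W/U/Lo/R, Eve's choice at the node after E and at the node after E-U-g can never be reached regardless of what Finn does, so varying those choices leaves every outcome unchanged.
Holding the reachable choices fixed and varying the unreachable ones freely already gives 2 × 2 = 4 equivalent strategies.
No other strategy reproduces this row, so those 4 are the full class: W/D/Lo/M, W/D/Lo/R, W/U/Lo/M, W/U/Lo/R.

4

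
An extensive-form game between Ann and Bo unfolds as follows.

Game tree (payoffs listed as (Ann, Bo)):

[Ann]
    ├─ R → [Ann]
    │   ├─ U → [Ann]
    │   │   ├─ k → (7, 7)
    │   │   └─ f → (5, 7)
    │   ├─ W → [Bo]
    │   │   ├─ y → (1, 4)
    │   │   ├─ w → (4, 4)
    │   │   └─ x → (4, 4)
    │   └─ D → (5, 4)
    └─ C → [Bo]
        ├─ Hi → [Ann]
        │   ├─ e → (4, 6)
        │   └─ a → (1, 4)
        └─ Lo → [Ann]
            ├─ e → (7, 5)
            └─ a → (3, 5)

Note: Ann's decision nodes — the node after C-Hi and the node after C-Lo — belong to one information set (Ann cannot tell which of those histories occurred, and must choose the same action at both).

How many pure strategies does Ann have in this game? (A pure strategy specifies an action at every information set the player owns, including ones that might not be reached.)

24

Ann owns the root with actions {R, C} — two choices.
Ann owns the node after R with actions {U, W, D} — three choices.
Ann owns the node after R-U with actions {k, f} — two choices.
Ann owns the information set {C-Hi, C-Lo} with actions {e, a} — two choices.
A pure strategy fixes one action at each information set independently, so the count is the product 2 × 3 × 2 × 2 = 24.
(For reference, Bo has 6 pure strategies, giving a 24×6 normal-form matrix.)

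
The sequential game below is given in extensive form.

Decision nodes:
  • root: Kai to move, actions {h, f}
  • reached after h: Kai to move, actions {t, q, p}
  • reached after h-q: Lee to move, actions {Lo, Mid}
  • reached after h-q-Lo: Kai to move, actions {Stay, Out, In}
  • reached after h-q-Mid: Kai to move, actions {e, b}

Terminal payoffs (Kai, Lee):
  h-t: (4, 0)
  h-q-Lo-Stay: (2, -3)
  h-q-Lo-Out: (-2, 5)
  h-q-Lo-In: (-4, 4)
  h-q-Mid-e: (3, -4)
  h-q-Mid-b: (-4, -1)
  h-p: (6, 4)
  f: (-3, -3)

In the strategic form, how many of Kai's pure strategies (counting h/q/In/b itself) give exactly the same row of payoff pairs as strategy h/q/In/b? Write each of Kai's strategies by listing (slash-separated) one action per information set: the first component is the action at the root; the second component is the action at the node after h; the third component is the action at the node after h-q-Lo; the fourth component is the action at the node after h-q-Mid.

1

Row for h/q/In/b (columns Lo, Mid): (-4,4) (-4,-1).
Every one of Kai's information sets is on the play path for some reply by Lee when Kai follows h/q/In/b.
Changing the action at any of them therefore changes at least one column, so only h/q/In/b itself gives this row.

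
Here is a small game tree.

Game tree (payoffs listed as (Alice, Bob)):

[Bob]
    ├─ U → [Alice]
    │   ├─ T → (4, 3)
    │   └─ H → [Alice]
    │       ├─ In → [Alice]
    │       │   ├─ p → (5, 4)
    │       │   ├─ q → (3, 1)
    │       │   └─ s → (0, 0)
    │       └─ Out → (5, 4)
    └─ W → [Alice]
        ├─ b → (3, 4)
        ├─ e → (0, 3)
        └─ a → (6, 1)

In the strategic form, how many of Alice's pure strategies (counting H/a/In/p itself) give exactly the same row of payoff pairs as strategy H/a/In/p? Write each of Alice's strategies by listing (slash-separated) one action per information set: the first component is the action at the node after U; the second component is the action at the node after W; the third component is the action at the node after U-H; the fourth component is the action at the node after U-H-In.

Row for H/a/In/p (columns U, W): (5,4) (6,1).
Every one of Alice's information sets is on the play path for some reply by Bob when Alice follows H/a/In/p.
Even so, H/a/Out/p, H/a/Out/q, H/a/Out/s happen to produce the same payoff in every column — so 4 strategies share this row.

4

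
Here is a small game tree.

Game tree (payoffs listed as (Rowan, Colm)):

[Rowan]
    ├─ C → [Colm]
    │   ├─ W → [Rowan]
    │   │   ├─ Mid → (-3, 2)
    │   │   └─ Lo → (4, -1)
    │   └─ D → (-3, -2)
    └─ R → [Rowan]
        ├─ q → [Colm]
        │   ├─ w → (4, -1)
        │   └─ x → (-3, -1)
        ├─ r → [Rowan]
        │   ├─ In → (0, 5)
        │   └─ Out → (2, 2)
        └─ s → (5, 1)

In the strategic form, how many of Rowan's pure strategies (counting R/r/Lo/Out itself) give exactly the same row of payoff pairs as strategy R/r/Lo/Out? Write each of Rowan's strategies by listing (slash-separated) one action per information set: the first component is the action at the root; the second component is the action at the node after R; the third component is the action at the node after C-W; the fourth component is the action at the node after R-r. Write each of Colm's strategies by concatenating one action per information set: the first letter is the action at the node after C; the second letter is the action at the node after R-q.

2

Row for R/r/Lo/Out (columns Ww, Wx, Dw, Dx): (2,2) (2,2) (2,2) (2,2).
Under R/r/Lo/Out, Rowan's choice at the node after C-W can never be reached regardless of what Colm does, so varying those choices leaves every outcome unchanged.
Holding the reachable choices fixed and varying the unreachable one freely already gives 2 equivalent strategies.
No other strategy reproduces this row, so those 2 are the full class: R/r/Mid/Out, R/r/Lo/Out.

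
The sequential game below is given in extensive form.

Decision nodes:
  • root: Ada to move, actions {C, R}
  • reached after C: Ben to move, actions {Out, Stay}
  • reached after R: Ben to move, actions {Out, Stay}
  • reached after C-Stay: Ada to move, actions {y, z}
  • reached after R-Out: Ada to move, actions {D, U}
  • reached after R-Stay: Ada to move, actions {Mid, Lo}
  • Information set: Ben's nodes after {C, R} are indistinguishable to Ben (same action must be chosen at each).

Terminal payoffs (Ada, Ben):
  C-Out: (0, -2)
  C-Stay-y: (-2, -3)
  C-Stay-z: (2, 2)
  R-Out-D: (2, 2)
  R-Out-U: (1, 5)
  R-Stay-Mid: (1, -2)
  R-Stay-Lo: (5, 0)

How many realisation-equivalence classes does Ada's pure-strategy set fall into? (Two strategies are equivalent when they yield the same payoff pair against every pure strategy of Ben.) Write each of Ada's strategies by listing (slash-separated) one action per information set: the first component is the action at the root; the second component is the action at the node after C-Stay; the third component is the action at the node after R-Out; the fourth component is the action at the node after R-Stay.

6

Ada has 16 pure strategies: C/y/D/Mid, C/y/D/Lo, C/y/U/Mid, C/y/U/Lo, C/z/D/Mid, C/z/D/Lo, C/z/U/Mid, C/z/U/Lo, R/y/D/Mid, R/y/D/Lo, R/y/U/Mid, R/y/U/Lo, R/z/D/Mid, R/z/D/Lo, R/z/U/Mid, R/z/U/Lo. Columns: Out, Stay.
{C/y/D/Mid, C/y/D/Lo, C/y/U/Mid, C/y/U/Lo} → row (0,-2) (-2,-3)
{C/z/D/Mid, C/z/D/Lo, C/z/U/Mid, C/z/U/Lo} → row (0,-2) (2,2)
{R/y/D/Mid, R/z/D/Mid} → row (2,2) (1,-2)
{R/y/D/Lo, R/z/D/Lo} → row (2,2) (5,0)
{R/y/U/Mid, R/z/U/Mid} → row (1,5) (1,-2)
{R/y/U/Lo, R/z/U/Lo} → row (1,5) (5,0)
That's 6 distinct rows out of 16 strategies.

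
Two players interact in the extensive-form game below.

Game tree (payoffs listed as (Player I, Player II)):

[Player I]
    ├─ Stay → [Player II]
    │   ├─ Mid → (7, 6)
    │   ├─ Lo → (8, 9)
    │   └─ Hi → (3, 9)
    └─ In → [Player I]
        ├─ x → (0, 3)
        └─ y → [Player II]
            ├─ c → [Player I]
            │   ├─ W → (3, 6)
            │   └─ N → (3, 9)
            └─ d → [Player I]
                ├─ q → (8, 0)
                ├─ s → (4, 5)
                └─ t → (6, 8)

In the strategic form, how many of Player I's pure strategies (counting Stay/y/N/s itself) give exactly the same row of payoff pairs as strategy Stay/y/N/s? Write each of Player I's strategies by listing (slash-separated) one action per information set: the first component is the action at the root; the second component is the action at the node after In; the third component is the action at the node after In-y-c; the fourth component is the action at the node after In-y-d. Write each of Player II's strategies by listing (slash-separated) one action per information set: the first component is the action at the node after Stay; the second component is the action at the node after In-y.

12

Row for Stay/y/N/s (columns Mid/c, Mid/d, Lo/c, Lo/d, Hi/c, Hi/d): (7,6) (7,6) (8,9) (8,9) (3,9) (3,9).
Under Stay/y/N/s, Player I's choice at the node after In and at the node after In-y-c and at the node after In-y-d can never be reached regardless of what Player II does, so varying those choices leaves every outcome unchanged.
Holding the reachable choices fixed and varying the unreachable ones freely already gives 2 × 2 × 3 = 12 equivalent strategies.
No other strategy reproduces this row, so those 12 are the full class: Stay/x/W/q, Stay/x/W/s, Stay/x/W/t, Stay/x/N/q, Stay/x/N/s, Stay/x/N/t, Stay/y/W/q, Stay/y/W/s, Stay/y/W/t, Stay/y/N/q, Stay/y/N/s, Stay/y/N/t.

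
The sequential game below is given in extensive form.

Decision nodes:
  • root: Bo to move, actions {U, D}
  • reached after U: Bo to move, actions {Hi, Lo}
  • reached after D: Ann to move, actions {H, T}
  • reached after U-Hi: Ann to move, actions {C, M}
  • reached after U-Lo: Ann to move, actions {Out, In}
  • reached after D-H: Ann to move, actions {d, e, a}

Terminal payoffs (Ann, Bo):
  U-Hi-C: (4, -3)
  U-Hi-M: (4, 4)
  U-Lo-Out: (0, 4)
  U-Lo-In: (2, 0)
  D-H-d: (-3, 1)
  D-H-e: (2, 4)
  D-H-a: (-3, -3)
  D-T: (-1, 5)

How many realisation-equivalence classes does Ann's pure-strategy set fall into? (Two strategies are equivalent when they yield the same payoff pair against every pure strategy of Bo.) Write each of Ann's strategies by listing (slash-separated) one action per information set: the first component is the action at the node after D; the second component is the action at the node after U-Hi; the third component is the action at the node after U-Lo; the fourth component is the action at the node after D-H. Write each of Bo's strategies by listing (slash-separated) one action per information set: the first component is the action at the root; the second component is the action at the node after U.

Ann has 24 pure strategies: H/C/Out/d, H/C/Out/e, H/C/Out/a, H/C/In/d, H/C/In/e, H/C/In/a, H/M/Out/d, H/M/Out/e, H/M/Out/a, H/M/In/d, H/M/In/e, H/M/In/a, T/C/Out/d, T/C/Out/e, T/C/Out/a, T/C/In/d, T/C/In/e, T/C/In/a, T/M/Out/d, T/M/Out/e, T/M/Out/a, T/M/In/d, T/M/In/e, T/M/In/a. Columns: U/Hi, U/Lo, D/Hi, D/Lo.
{H/C/Out/d} → row (4,-3) (0,4) (-3,1) (-3,1)
{H/C/Out/e} → row (4,-3) (0,4) (2,4) (2,4)
{H/C/Out/a} → row (4,-3) (0,4) (-3,-3) (-3,-3)
{H/C/In/d} → row (4,-3) (2,0) (-3,1) (-3,1)
{H/C/In/e} → row (4,-3) (2,0) (2,4) (2,4)
{H/C/In/a} → row (4,-3) (2,0) (-3,-3) (-3,-3)
{H/M/Out/d} → row (4,4) (0,4) (-3,1) (-3,1)
{H/M/Out/e} → row (4,4) (0,4) (2,4) (2,4)
{H/M/Out/a} → row (4,4) (0,4) (-3,-3) (-3,-3)
{H/M/In/d} → row (4,4) (2,0) (-3,1) (-3,1)
{H/M/In/e} → row (4,4) (2,0) (2,4) (2,4)
{H/M/In/a} → row (4,4) (2,0) (-3,-3) (-3,-3)
{T/C/Out/d, T/C/Out/e, T/C/Out/a} → row (4,-3) (0,4) (-1,5) (-1,5)
{T/C/In/d, T/C/In/e, T/C/In/a} → row (4,-3) (2,0) (-1,5) (-1,5)
{T/M/Out/d, T/M/Out/e, T/M/Out/a} → row (4,4) (0,4) (-1,5) (-1,5)
{T/M/In/d, T/M/In/e, T/M/In/a} → row (4,4) (2,0) (-1,5) (-1,5)
That's 16 distinct rows out of 24 strategies.

16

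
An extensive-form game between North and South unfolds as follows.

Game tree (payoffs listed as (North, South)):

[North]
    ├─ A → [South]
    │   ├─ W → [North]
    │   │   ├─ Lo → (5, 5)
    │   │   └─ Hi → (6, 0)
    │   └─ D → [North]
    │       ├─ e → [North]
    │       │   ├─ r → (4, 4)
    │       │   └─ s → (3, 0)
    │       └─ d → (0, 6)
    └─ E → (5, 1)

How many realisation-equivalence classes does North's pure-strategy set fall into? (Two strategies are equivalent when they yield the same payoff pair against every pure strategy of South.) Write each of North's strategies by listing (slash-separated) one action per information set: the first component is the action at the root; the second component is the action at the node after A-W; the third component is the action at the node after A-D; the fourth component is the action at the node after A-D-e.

7

North has 16 pure strategies: A/Lo/e/r, A/Lo/e/s, A/Lo/d/r, A/Lo/d/s, A/Hi/e/r, A/Hi/e/s, A/Hi/d/r, A/Hi/d/s, E/Lo/e/r, E/Lo/e/s, E/Lo/d/r, E/Lo/d/s, E/Hi/e/r, E/Hi/e/s, E/Hi/d/r, E/Hi/d/s. Columns: W, D.
{A/Lo/e/r} → row (5,5) (4,4)
{A/Lo/e/s} → row (5,5) (3,0)
{A/Lo/d/r, A/Lo/d/s} → row (5,5) (0,6)
{A/Hi/e/r} → row (6,0) (4,4)
{A/Hi/e/s} → row (6,0) (3,0)
{A/Hi/d/r, A/Hi/d/s} → row (6,0) (0,6)
{E/Lo/e/r, E/Lo/e/s, E/Lo/d/r, E/Lo/d/s, E/Hi/e/r, E/Hi/e/s, E/Hi/d/r, E/Hi/d/s} → row (5,1) (5,1)
That's 7 distinct rows out of 16 strategies.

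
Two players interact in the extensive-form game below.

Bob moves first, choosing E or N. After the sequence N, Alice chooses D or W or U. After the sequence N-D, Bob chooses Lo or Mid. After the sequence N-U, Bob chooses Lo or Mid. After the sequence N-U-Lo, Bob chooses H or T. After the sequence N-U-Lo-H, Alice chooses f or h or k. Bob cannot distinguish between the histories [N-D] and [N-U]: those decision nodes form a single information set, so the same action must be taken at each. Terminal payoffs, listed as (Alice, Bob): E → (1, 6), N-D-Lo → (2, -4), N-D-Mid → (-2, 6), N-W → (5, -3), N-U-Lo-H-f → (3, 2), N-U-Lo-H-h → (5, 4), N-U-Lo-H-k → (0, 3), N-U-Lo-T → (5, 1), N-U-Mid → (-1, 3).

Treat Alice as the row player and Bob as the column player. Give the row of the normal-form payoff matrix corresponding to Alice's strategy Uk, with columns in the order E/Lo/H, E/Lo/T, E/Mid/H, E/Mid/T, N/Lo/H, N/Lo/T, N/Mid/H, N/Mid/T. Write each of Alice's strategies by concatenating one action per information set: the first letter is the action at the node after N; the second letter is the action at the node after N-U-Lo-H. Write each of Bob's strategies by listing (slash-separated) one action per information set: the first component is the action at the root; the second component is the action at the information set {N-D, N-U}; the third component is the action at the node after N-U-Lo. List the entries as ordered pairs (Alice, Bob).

vs E/Lo/H: Bob plays E → (1, 6)
vs E/Lo/T: Bob plays E → (1, 6)
vs E/Mid/H: Bob plays E → (1, 6)
vs E/Mid/T: Bob plays E → (1, 6)
vs N/Lo/H: Bob plays N → Alice plays U at [N] → Bob plays Lo at [N-U] → Bob plays H at [N-U-Lo] → Alice plays k at [N-U-Lo-H] → (0, 3)
vs N/Lo/T: Bob plays N → Alice plays U at [N] → Bob plays Lo at [N-U] → Bob plays T at [N-U-Lo] → (5, 1)
vs N/Mid/H: Bob plays N → Alice plays U at [N] → Bob plays Mid at [N-U] → (-1, 3)
vs N/Mid/T: Bob plays N → Alice plays U at [N] → Bob plays Mid at [N-U] → (-1, 3)

(1,6) (1,6) (1,6) (1,6) (0,3) (5,1) (-1,3) (-1,3)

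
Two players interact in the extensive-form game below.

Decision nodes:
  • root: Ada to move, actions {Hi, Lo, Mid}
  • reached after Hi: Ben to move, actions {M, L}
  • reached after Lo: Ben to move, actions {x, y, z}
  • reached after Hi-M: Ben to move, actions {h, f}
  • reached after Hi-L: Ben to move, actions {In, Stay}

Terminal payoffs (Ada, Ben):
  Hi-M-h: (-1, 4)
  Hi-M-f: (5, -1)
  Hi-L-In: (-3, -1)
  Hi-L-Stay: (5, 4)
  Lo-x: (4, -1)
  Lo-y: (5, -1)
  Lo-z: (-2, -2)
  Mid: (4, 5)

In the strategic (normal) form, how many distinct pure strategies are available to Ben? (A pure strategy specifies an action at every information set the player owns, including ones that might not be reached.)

24

Ben owns the node after Hi with actions {M, L} — two choices.
Ben owns the node after Lo with actions {x, y, z} — three choices.
Ben owns the node after Hi-M with actions {h, f} — two choices.
Ben owns the node after Hi-L with actions {In, Stay} — two choices.
A pure strategy fixes one action at each information set independently, so the count is the product 2 × 3 × 2 × 2 = 24.
(For reference, Ada has 3 pure strategies, giving a 24×3 normal-form matrix.)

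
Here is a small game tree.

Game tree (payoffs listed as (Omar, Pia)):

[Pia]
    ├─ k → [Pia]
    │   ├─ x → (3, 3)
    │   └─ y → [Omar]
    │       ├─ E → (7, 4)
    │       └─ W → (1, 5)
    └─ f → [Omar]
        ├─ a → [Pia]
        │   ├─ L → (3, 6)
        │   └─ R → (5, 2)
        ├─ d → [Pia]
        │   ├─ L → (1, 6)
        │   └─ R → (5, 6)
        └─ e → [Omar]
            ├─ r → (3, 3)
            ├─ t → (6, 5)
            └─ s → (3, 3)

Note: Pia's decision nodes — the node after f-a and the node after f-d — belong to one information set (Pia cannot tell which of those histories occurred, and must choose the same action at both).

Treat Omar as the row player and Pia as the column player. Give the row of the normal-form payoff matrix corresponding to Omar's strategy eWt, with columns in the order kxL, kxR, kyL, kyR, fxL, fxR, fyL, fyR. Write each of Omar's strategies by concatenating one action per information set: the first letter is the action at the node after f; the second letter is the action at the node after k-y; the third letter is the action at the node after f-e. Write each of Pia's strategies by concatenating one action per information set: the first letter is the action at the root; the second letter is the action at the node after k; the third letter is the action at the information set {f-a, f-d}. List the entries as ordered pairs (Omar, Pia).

vs kxL: Pia plays k → Pia plays x at [k] → (3, 3)
vs kxR: Pia plays k → Pia plays x at [k] → (3, 3)
vs kyL: Pia plays k → Pia plays y at [k] → Omar plays W at [k-y] → (1, 5)
vs kyR: Pia plays k → Pia plays y at [k] → Omar plays W at [k-y] → (1, 5)
vs fxL: Pia plays f → Omar plays e at [f] → Omar plays t at [f-e] → (6, 5)
vs fxR: Pia plays f → Omar plays e at [f] → Omar plays t at [f-e] → (6, 5)
vs fyL: Pia plays f → Omar plays e at [f] → Omar plays t at [f-e] → (6, 5)
vs fyR: Pia plays f → Omar plays e at [f] → Omar plays t at [f-e] → (6, 5)

(3,3) (3,3) (1,5) (1,5) (6,5) (6,5) (6,5) (6,5)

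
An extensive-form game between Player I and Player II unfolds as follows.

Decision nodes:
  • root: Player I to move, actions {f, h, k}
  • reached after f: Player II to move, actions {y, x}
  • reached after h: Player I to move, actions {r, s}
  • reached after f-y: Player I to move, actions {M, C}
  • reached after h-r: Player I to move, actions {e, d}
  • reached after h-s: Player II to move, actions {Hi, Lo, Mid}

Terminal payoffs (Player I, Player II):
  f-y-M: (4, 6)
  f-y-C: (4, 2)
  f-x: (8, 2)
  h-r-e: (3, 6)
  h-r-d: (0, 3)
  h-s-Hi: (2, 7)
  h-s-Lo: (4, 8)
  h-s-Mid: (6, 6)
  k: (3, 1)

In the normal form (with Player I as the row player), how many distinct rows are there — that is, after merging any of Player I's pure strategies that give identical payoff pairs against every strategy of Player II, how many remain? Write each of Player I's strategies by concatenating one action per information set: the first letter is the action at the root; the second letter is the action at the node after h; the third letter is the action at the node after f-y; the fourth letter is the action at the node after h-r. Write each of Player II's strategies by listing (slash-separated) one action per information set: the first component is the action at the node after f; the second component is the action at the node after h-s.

6

Player I has 24 pure strategies: frMe, frMd, frCe, frCd, fsMe, fsMd, fsCe, fsCd, hrMe, hrMd, hrCe, hrCd, hsMe, hsMd, hsCe, hsCd, krMe, krMd, krCe, krCd, ksMe, ksMd, ksCe, ksCd. Columns: y/Hi, y/Lo, y/Mid, x/Hi, x/Lo, x/Mid.
{frMe, frMd, fsMe, fsMd} → row (4,6) (4,6) (4,6) (8,2) (8,2) (8,2)
{frCe, frCd, fsCe, fsCd} → row (4,2) (4,2) (4,2) (8,2) (8,2) (8,2)
{hrMe, hrCe} → row (3,6) (3,6) (3,6) (3,6) (3,6) (3,6)
{hrMd, hrCd} → row (0,3) (0,3) (0,3) (0,3) (0,3) (0,3)
{hsMe, hsMd, hsCe, hsCd} → row (2,7) (4,8) (6,6) (2,7) (4,8) (6,6)
{krMe, krMd, krCe, krCd, ksMe, ksMd, ksCe, ksCd} → row (3,1) (3,1) (3,1) (3,1) (3,1) (3,1)
That's 6 distinct rows out of 24 strategies.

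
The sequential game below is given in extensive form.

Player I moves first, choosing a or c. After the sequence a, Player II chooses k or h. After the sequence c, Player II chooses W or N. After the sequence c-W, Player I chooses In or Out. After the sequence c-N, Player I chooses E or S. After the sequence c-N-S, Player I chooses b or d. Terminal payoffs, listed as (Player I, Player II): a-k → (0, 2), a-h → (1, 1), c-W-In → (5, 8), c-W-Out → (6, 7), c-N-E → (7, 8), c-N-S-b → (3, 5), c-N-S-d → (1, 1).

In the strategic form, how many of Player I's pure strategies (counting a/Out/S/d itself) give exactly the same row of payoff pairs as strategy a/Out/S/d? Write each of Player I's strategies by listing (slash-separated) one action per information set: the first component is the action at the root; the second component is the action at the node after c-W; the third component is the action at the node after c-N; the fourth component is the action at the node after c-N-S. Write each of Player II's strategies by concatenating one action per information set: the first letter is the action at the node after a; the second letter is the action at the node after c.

8

Row for a/Out/S/d (columns kW, kN, hW, hN): (0,2) (0,2) (1,1) (1,1).
Under a/Out/S/d, Player I's choice at the node after c-W and at the node after c-N and at the node after c-N-S can never be reached regardless of what Player II does, so varying those choices leaves every outcome unchanged.
Holding the reachable choices fixed and varying the unreachable ones freely already gives 2 × 2 × 2 = 8 equivalent strategies.
No other strategy reproduces this row, so those 8 are the full class: a/In/E/b, a/In/E/d, a/In/S/b, a/In/S/d, a/Out/E/b, a/Out/E/d, a/Out/S/b, a/Out/S/d.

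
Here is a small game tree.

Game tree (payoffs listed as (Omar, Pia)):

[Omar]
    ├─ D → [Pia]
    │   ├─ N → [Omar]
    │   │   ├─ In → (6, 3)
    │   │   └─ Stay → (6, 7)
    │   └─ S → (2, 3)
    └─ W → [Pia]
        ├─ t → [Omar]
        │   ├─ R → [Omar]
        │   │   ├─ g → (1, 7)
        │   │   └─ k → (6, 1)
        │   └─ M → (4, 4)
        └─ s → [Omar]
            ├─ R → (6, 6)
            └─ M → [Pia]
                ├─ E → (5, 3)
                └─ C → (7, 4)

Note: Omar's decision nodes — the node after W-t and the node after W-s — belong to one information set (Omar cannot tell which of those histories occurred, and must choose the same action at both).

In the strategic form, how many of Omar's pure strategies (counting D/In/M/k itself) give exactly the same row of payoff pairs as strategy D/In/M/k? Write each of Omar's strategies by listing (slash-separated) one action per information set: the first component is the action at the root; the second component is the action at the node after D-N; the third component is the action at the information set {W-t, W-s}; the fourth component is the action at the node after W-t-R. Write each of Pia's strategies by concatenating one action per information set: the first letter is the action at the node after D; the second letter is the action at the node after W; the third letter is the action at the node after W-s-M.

4

Row for D/In/M/k (columns NtE, NtC, NsE, NsC, StE, StC, SsE, SsC): (6,3) (6,3) (6,3) (6,3) (2,3) (2,3) (2,3) (2,3).
Under D/In/M/k, Omar's choice at the information set {W-t, W-s} and at the node after W-t-R can never be reached regardless of what Pia does, so varying those choices leaves every outcome unchanged.
Holding the reachable choices fixed and varying the unreachable ones freely already gives 2 × 2 = 4 equivalent strategies.
No other strategy reproduces this row, so those 4 are the full class: D/In/R/g, D/In/R/k, D/In/M/g, D/In/M/k.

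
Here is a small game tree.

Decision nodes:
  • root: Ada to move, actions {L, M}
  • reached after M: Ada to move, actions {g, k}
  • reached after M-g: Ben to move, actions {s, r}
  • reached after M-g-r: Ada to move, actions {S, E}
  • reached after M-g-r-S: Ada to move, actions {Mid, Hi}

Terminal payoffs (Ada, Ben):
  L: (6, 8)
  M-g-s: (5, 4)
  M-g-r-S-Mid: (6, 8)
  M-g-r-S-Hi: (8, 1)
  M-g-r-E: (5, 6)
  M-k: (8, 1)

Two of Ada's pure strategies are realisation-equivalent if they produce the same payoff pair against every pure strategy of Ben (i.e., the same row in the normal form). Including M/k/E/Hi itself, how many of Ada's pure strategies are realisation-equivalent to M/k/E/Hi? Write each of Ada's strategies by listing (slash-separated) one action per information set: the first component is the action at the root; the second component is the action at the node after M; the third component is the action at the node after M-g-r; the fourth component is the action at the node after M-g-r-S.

Row for M/k/E/Hi (columns s, r): (8,1) (8,1).
Under M/k/E/Hi, Ada's choice at the node after M-g-r and at the node after M-g-r-S can never be reached regardless of what Ben does, so varying those choices leaves every outcome unchanged.
Holding the reachable choices fixed and varying the unreachable ones freely already gives 2 × 2 = 4 equivalent strategies.
No other strategy reproduces this row, so those 4 are the full class: M/k/S/Mid, M/k/S/Hi, M/k/E/Mid, M/k/E/Hi.

4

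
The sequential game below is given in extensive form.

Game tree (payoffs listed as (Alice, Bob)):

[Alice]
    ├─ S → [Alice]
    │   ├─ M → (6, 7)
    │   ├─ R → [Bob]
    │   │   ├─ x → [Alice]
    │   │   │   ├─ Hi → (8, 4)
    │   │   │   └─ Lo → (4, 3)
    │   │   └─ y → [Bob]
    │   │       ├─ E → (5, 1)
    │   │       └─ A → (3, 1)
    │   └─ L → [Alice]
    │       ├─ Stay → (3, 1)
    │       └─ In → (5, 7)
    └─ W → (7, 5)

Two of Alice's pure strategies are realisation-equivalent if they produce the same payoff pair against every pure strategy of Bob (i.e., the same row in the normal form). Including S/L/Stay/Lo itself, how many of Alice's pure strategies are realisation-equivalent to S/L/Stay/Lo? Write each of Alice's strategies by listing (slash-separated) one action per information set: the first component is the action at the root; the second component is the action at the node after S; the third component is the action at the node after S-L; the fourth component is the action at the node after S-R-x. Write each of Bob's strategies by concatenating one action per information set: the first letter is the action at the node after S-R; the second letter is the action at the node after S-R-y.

2

Row for S/L/Stay/Lo (columns xE, xA, yE, yA): (3,1) (3,1) (3,1) (3,1).
Under S/L/Stay/Lo, Alice's choice at the node after S-R-x can never be reached regardless of what Bob does, so varying those choices leaves every outcome unchanged.
Holding the reachable choices fixed and varying the unreachable one freely already gives 2 equivalent strategies.
No other strategy reproduces this row, so those 2 are the full class: S/L/Stay/Hi, S/L/Stay/Lo.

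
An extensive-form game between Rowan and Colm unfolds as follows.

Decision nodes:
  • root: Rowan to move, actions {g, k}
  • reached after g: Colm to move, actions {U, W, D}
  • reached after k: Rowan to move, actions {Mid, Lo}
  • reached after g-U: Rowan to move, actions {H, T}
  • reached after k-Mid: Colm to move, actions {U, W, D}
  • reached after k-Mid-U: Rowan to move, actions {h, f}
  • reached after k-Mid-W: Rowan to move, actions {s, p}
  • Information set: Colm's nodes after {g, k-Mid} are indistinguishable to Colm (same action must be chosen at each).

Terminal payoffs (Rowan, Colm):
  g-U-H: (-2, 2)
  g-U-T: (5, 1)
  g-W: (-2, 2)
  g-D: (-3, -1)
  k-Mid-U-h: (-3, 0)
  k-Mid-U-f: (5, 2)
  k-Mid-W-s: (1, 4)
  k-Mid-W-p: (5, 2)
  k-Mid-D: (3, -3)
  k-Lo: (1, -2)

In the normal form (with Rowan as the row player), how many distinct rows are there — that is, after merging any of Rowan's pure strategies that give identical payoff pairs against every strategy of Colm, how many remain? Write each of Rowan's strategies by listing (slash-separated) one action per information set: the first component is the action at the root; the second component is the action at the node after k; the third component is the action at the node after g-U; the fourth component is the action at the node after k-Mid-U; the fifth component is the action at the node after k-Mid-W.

7

Rowan has 32 pure strategies: g/Mid/H/h/s, g/Mid/H/h/p, g/Mid/H/f/s, g/Mid/H/f/p, g/Mid/T/h/s, g/Mid/T/h/p, g/Mid/T/f/s, g/Mid/T/f/p, g/Lo/H/h/s, g/Lo/H/h/p, g/Lo/H/f/s, g/Lo/H/f/p, g/Lo/T/h/s, g/Lo/T/h/p, g/Lo/T/f/s, g/Lo/T/f/p, k/Mid/H/h/s, k/Mid/H/h/p, k/Mid/H/f/s, k/Mid/H/f/p, k/Mid/T/h/s, k/Mid/T/h/p, k/Mid/T/f/s, k/Mid/T/f/p, k/Lo/H/h/s, k/Lo/H/h/p, k/Lo/H/f/s, k/Lo/H/f/p, k/Lo/T/h/s, k/Lo/T/h/p, k/Lo/T/f/s, k/Lo/T/f/p. Columns: U, W, D.
{g/Mid/H/h/s, g/Mid/H/h/p, g/Mid/H/f/s, g/Mid/H/f/p, g/Lo/H/h/s, g/Lo/H/h/p, g/Lo/H/f/s, g/Lo/H/f/p} → row (-2,2) (-2,2) (-3,-1)
{g/Mid/T/h/s, g/Mid/T/h/p, g/Mid/T/f/s, g/Mid/T/f/p, g/Lo/T/h/s, g/Lo/T/h/p, g/Lo/T/f/s, g/Lo/T/f/p} → row (5,1) (-2,2) (-3,-1)
{k/Mid/H/h/s, k/Mid/T/h/s} → row (-3,0) (1,4) (3,-3)
{k/Mid/H/h/p, k/Mid/T/h/p} → row (-3,0) (5,2) (3,-3)
{k/Mid/H/f/s, k/Mid/T/f/s} → row (5,2) (1,4) (3,-3)
{k/Mid/H/f/p, k/Mid/T/f/p} → row (5,2) (5,2) (3,-3)
{k/Lo/H/h/s, k/Lo/H/h/p, k/Lo/H/f/s, k/Lo/H/f/p, k/Lo/T/h/s, k/Lo/T/h/p, k/Lo/T/f/s, k/Lo/T/f/p} → row (1,-2) (1,-2) (1,-2)
That's 7 distinct rows out of 32 strategies.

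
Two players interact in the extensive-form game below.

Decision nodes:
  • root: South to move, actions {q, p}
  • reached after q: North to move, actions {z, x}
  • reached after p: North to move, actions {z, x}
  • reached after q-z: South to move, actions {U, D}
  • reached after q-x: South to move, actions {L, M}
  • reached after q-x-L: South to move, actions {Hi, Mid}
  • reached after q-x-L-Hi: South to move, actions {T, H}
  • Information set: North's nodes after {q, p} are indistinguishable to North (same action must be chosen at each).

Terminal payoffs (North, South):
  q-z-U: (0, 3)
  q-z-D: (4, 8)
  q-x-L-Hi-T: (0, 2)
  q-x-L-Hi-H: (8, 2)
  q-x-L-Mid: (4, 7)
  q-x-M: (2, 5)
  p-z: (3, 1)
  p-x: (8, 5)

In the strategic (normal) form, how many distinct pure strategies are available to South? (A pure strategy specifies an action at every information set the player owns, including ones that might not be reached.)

32

South owns the root with actions {q, p} — two choices.
South owns the node after q-z with actions {U, D} — two choices.
South owns the node after q-x with actions {L, M} — two choices.
South owns the node after q-x-L with actions {Hi, Mid} — two choices.
South owns the node after q-x-L-Hi with actions {T, H} — two choices.
A pure strategy fixes one action at each information set independently, so the count is the product 2 × 2 × 2 × 2 × 2 = 32.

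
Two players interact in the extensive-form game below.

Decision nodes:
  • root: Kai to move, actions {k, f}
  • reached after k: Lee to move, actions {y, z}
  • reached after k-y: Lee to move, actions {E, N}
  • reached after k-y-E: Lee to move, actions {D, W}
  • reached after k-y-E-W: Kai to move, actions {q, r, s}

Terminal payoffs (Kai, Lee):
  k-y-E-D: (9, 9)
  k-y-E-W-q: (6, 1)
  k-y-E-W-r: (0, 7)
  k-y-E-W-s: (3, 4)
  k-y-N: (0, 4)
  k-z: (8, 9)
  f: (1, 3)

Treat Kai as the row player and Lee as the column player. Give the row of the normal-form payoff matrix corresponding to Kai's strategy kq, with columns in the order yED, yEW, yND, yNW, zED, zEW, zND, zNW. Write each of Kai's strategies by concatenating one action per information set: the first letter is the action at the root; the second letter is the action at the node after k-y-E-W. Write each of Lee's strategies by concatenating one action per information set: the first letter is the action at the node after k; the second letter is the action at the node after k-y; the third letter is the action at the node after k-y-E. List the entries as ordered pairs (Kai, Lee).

(9,9) (6,1) (0,4) (0,4) (8,9) (8,9) (8,9) (8,9)

vs yED: Kai plays k → Lee plays y at [k] → Lee plays E at [k-y] → Lee plays D at [k-y-E] → (9, 9)
vs yEW: Kai plays k → Lee plays y at [k] → Lee plays E at [k-y] → Lee plays W at [k-y-E] → Kai plays q at [k-y-E-W] → (6, 1)
vs yND: Kai plays k → Lee plays y at [k] → Lee plays N at [k-y] → (0, 4)
vs yNW: Kai plays k → Lee plays y at [k] → Lee plays N at [k-y] → (0, 4)
vs zED: Kai plays k → Lee plays z at [k] → (8, 9)
vs zEW: Kai plays k → Lee plays z at [k] → (8, 9)
vs zND: Kai plays k → Lee plays z at [k] → (8, 9)
vs zNW: Kai plays k → Lee plays z at [k] → (8, 9)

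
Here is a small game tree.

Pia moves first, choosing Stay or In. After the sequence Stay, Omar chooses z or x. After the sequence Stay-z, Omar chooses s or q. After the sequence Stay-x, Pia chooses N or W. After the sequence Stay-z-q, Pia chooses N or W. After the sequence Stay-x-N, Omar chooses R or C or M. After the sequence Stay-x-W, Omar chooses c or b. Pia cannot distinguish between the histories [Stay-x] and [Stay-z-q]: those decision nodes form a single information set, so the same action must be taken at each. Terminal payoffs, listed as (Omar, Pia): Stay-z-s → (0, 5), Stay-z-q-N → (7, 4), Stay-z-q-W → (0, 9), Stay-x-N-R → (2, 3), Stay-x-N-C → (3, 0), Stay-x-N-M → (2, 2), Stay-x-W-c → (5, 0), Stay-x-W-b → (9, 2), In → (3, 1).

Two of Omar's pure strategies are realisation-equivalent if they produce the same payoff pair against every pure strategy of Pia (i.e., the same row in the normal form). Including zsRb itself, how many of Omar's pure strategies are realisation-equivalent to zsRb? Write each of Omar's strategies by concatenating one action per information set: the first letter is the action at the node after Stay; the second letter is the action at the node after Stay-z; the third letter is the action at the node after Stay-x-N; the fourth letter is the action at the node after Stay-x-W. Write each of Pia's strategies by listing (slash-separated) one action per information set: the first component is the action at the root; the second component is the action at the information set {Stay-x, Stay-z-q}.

6

Row for zsRb (columns Stay/N, Stay/W, In/N, In/W): (0,5) (0,5) (3,1) (3,1).
Under zsRb, Omar's choice at the node after Stay-x-N and at the node after Stay-x-W can never be reached regardless of what Pia does, so varying those choices leaves every outcome unchanged.
Holding the reachable choices fixed and varying the unreachable ones freely already gives 3 × 2 = 6 equivalent strategies.
No other strategy reproduces this row, so those 6 are the full class: zsRc, zsRb, zsCc, zsCb, zsMc, zsMb.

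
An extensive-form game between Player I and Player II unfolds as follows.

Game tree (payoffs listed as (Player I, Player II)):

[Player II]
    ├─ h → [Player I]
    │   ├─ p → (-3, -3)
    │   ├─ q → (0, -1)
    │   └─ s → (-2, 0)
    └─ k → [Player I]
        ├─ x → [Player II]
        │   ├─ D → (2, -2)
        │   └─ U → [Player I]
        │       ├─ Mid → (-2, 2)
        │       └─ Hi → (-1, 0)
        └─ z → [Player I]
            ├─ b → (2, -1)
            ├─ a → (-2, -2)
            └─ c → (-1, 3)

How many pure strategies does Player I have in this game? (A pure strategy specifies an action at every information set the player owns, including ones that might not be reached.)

Player I owns the node after h with actions {p, q, s} — three choices.
Player I owns the node after k with actions {x, z} — two choices.
Player I owns the node after k-z with actions {b, a, c} — three choices.
Player I owns the node after k-x-U with actions {Mid, Hi} — two choices.
A pure strategy fixes one action at each information set independently, so the count is the product 3 × 2 × 3 × 2 = 36.
(For reference, Player II has 4 pure strategies, giving a 36×4 normal-form matrix.)

36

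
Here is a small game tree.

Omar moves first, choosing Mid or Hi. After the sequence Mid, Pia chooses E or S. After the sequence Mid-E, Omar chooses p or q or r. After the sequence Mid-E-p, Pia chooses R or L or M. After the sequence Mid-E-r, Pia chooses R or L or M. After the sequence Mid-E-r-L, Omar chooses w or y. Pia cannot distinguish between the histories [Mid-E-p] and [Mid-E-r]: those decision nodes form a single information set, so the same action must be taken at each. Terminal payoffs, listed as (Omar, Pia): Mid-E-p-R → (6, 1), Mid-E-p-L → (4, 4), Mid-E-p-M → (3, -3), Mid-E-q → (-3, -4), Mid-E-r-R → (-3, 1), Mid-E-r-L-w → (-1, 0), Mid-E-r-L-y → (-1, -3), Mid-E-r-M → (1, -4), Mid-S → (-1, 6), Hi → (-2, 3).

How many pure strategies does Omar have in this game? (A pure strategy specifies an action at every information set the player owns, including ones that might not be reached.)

12

Omar owns the root with actions {Mid, Hi} — two choices.
Omar owns the node after Mid-E with actions {p, q, r} — three choices.
Omar owns the node after Mid-E-r-L with actions {w, y} — two choices.
A pure strategy fixes one action at each information set independently, so the count is the product 2 × 3 × 2 = 12.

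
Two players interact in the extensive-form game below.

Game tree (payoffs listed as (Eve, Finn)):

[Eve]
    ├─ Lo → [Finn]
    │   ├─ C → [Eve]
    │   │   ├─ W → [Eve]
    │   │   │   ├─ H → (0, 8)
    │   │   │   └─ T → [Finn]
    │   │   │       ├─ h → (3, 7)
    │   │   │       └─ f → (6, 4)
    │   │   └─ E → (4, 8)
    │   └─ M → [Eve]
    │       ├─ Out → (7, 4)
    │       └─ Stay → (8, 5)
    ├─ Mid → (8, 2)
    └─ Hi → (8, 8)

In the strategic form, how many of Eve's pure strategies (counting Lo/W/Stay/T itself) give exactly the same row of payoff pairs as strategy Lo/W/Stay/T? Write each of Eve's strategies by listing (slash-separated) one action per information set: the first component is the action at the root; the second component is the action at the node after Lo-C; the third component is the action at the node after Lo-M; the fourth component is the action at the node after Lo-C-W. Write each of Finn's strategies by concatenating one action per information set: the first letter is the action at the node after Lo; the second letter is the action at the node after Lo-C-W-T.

1

Row for Lo/W/Stay/T (columns Ch, Cf, Mh, Mf): (3,7) (6,4) (8,5) (8,5).
Every one of Eve's information sets is on the play path for some reply by Finn when Eve follows Lo/W/Stay/T.
Changing the action at any of them therefore changes at least one column, so only Lo/W/Stay/T itself gives this row.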